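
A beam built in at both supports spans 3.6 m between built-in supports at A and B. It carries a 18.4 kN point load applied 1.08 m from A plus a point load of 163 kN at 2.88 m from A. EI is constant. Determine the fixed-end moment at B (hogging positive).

Take the two fixed-end moments M_A, M_B as redundants; the released structure is the simple span AB.
Simple-span end rotations at A and B under the given loads:
  at A: point load 18.4 at a = 1.08: Pab(L + b)/(6LEI) = 14.19/EI
  at B: point load 18.4 at a = 1.08: Pab(L + a)/(6LEI) = 10.85/EI
  at A: point load 163 at a = 2.88: Pab(L + b)/(6LEI) = 67.6/EI
  at B: point load 163 at a = 2.88: Pab(L + a)/(6LEI) = 101.4/EI
  θ_A0 = 81.79/EI,  θ_B0 = 112.2/EI
Flexibility coefficients: a unit moment at one end gives L/(3EI) there and L/(6EI) at the far end, so f₁₁ = f₂₂ = 1.2/EI and f₁₂ = f₂₁ = 0.6/EI.
Compatibility — zero rotation at each built-in end:
  1.2 M_A + 0.6 M_B = 81.79
  0.6 M_A + 1.2 M_B = 112.2
Solving the pair gives M_A = 28.51 kN·m and M_B = 79.28 kN·m (hogging).

M_B = 79.28 kN·m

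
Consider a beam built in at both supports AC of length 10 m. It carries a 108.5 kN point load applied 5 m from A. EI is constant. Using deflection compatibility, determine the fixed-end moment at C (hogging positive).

M_C = 135.6 kN·m

Take the two fixed-end moments M_A, M_C as redundants; the released structure is the simple span AC.
On the primary (simply-supported) span, the end slopes from the loading are:
  at A: point load 108.5 at a = 5: Pab(L + b)/(6LEI) = 678.1/EI
  at C: point load 108.5 at a = 5: Pab(L + a)/(6LEI) = 678.1/EI
  θ_A0 = 678.1/EI,  θ_C0 = 678.1/EI
Flexibility coefficients: a unit moment at one end gives L/(3EI) there and L/(6EI) at the far end, so f₁₁ = f₂₂ = 3.333/EI and f₁₂ = f₂₁ = 1.667/EI.
Compatibility — zero rotation at each built-in end:
  3.333 M_A + 1.667 M_C = 678.1
  1.667 M_A + 3.333 M_C = 678.1
Solving the pair gives M_A = 135.6 kN·m and M_C = 135.6 kN·m (hogging).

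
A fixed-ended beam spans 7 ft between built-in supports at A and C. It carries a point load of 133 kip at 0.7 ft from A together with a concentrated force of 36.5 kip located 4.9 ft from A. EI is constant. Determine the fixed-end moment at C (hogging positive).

Release both end moments; the primary structure is a simply-supported span AC with redundants M_A and M_C.
End rotations of the released simple span under the applied load (×1/EI):
  at A: point load 133 at a = 0.7: Pab(L + b)/(6LEI) = 185.7/EI
  at C: point load 133 at a = 0.7: Pab(L + a)/(6LEI) = 107.5/EI
  at A: point load 36.5 at a = 4.9: Pab(L + b)/(6LEI) = 81.38/EI
  at C: point load 36.5 at a = 4.9: Pab(L + a)/(6LEI) = 106.4/EI
  θ_A0 = 267.1/EI,  θ_C0 = 213.9/EI
Flexibility coefficients: a unit moment at one end gives L/(3EI) there and L/(6EI) at the far end, so f₁₁ = f₂₂ = 2.333/EI and f₁₂ = f₂₁ = 1.167/EI.
Compatibility — zero rotation at each built-in end:
  2.333 M_A + 1.167 M_C = 267.1
  1.167 M_A + 2.333 M_C = 213.9
Solving the pair gives M_A = 91.51 kip·ft and M_C = 45.94 kip·ft (hogging).

M_C = 45.94 kip·ft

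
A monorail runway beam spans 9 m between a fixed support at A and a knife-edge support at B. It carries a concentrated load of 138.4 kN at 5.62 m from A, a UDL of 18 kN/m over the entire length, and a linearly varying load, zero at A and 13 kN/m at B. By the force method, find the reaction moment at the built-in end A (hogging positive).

M_A = 444.6 kN·m

Take the reaction at B as the redundant and release it; the primary structure is a cantilever fixed at A.
Deflection at B on the released cantilever, summing each load's contribution:
  point load 138.4 at a = 5.62: Pa²(3L − a)/(6EI) = 15576/EI
  UDL 18: wL⁴/(8EI) = 14762/EI
  triangular load, peak 13 at the free end: 11w₀L⁴/(120EI) = 7819/EI
  δ_0 = 38157/EI
Flexibility coefficient — unit upward force at B: δ_{BB} = L³/(3EI) = 243/EI.
The prop prevents deflection at B: R_B = δ_0/δ_{BB} = 38157/243 = 157 kN.
Moment equilibrium about A: M_A = Σ(load moments about A) − R_B·L = 1858 − 157×9 = 444.6 kN·m.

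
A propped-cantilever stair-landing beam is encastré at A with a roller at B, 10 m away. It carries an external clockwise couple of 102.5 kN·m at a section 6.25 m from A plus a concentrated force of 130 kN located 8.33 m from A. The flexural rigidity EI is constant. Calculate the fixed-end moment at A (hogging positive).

Choose R_B as the redundant. The primary structure is the cantilever fixed at A.
Primary-structure tip deflection at B by superposition:
  clockwise couple 102.5 at a = 6.25: M₀a(2L − a)/(2EI) = 4404/EI
  point load 130 at a = 8.33: Pa²(3L − a)/(6EI) = 32579/EI
  δ_0 = 36984/EI
Tip deflection under a unit load at B: L³/(3EI) = 333.3/EI.
Compatibility at B: δ_0 − R_B·δ_{BB} = 0, so R_B = 36984/333.3 = 111 kN.
Moment equilibrium about A: M_A = Σ(load moments about A) − R_B·L = 1185 − 111×10 = 75.89 kN·m.

M_A = 75.89 kN·m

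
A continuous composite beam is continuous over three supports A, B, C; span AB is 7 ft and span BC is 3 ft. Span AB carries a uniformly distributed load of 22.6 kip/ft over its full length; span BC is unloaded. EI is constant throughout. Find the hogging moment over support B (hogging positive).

M_B = 96.9 kip·ft

Release continuity at B by inserting a hinge; the redundant is the internal moment M_B. The primary structure is two simply-supported spans AB and BC.
End slopes at the hinge B, treating each span as simply supported:
  span AB: UDL 22.6: wL³/(24EI) = 323/EI
  relative rotation θ_0 = (323 + 0)/EI = 323/EI
A unit hogging moment at B produces rotation L₁/(3EI) + L₂/(3EI) = 3.333/EI.
Slope continuity at B: θ_0 = M_B·3.333/EI, so M_B = 323/3.333 = 96.9 kip·ft (hogging).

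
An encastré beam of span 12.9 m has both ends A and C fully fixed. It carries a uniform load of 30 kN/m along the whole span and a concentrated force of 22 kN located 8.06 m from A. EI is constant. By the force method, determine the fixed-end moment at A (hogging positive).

M_A = 441 kN·m

Take the two fixed-end moments M_A, M_C as redundants; the released structure is the simple span AC.
On the primary (simply-supported) span, the end slopes from the loading are:
  at A: UDL 30: wL³/(24EI) = 2683/EI
  at C: UDL 30: wL³/(24EI) = 2683/EI
  at A: point load 22 at a = 8.06: Pab(L + b)/(6LEI) = 196.7/EI
  at C: point load 22 at a = 8.06: Pab(L + a)/(6LEI) = 232.4/EI
  θ_A0 = 2880/EI,  θ_C0 = 2916/EI
Flexibility coefficients: a unit moment at one end gives L/(3EI) there and L/(6EI) at the far end, so f₁₁ = f₂₂ = 4.3/EI and f₁₂ = f₂₁ = 2.15/EI.
Compatibility — zero rotation at each built-in end:
  4.3 M_A + 2.15 M_C = 2880
  2.15 M_A + 4.3 M_C = 2916
Solving the pair gives M_A = 441 kN·m and M_C = 457.6 kN·m (hogging).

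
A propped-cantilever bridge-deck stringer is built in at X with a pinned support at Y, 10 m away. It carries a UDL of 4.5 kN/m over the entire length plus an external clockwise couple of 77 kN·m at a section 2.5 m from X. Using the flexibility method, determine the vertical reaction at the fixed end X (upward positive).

Take the reaction at Y as the redundant and release it; the primary structure is a cantilever fixed at X.
Free-end deflection of the primary structure under the applied loading (downward +):
  UDL 4.5: wL⁴/(8EI) = 5625/EI
  clockwise couple 77 at a = 2.5: M₀a(2L − a)/(2EI) = 1684/EI
  δ_0 = 7309/EI
Tip deflection under a unit load at Y: L³/(3EI) = 333.3/EI.
The prop prevents deflection at Y: R_Y = δ_0/δ_{YY} = 7309/333.3 = 21.93 kN.
Vertical equilibrium: R_X = ΣP − R_Y = 45 − 21.93 = 23.07 kN.

R_X = 23.07 kN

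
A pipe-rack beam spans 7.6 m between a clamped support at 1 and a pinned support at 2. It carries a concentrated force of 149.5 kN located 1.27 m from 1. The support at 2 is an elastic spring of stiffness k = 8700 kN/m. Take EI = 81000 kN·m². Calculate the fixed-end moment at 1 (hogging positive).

M_1 = 147.6 kN·m

Remove the prop at 2; the released (primary) structure is a cantilever built in at 1.
Primary-structure tip deflection at 2 by superposition:
  point load 149.5 at a = 1.27: Pa²(3L − a)/(6EI) = 865.2/EI
Tip deflection under a unit load at 2: L³/(3EI) = 146.3/EI.
With EI = 81000 kN·m²: δ_0 = 0.010682 m and δ_{22} = 0.001806 m/kN.
Compatibility — the spring shortens by R_2/k under the reaction it provides: δ_0 − R_2·δ_{22} = R_2/k. With 1/k = 0.000115 m/kN, R_2 = δ_0 / (δ_{22} + 1/k) = 0.010682 / (0.001806 + 0.000115) = 5.559 kN.
Moment equilibrium about 1: M_1 = Σ(load moments about 1) − R_2·L = 189.9 − 5.559×7.6 = 147.6 kN·m.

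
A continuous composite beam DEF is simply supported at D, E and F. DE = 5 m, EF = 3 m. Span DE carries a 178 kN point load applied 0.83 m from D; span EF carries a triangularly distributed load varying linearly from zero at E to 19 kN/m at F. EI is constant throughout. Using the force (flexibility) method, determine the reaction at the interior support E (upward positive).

Release continuity at E by inserting a hinge; the redundant is the internal moment M_E. The primary structure is two simply-supported spans DE and EF.
End slopes at the hinge E, treating each span as simply supported:
  span DE: point load 178 at a = 0.83: Pab(L + a)/(6LEI) = 119.7/EI
  span EF: triangular load, peak 19: 7w₀L³/(360EI) = 9.975/EI
  relative rotation θ_0 = (119.7 + 9.975)/EI = 129.7/EI
A unit hogging moment at E produces rotation L₁/(3EI) + L₂/(3EI) = 2.667/EI.
Slope continuity at E: θ_0 = M_E·2.667/EI, so M_E = 129.7/2.667 = 48.64 kN·m (hogging).
Span DE, ΣM about D with M_E applied at E: R_E^{DE}·5 = 147.7 + 48.64, so R_E^{DE} = 39.28 kN and R_D = 178 − 39.28 = 138.7 kN.
Span EF, ΣM about F: R_E^{EF}·3 = 28.5 + 48.64, so R_E^{EF} = 25.71 kN and R_F = 28.5 − 25.71 = 2.788 kN.
R_E = 39.28 + 25.71 = 64.99 kN.

R_E = 64.99 kN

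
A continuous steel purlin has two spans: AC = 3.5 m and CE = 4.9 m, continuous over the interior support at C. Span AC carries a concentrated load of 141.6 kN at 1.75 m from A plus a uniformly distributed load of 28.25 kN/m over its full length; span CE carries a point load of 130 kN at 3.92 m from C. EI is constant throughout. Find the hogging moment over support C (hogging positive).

M_C = 92.41 kN·m

Insert a hinge at C; M_C is the redundant, and each span becomes simply supported.
End slopes at the hinge C, treating each span as simply supported:
  span AC: point load 141.6 at a = 1.75: Pab(L + a)/(6LEI) = 108.4/EI
  span AC: UDL 28.25: wL³/(24EI) = 50.47/EI
  span CE: point load 130 at a = 3.92: Pab(L + b)/(6LEI) = 99.88/EI
  relative rotation θ_0 = (158.9 + 99.88)/EI = 258.8/EI
A unit hogging moment at C produces rotation L₁/(3EI) + L₂/(3EI) = 2.8/EI.
Slope continuity at C: θ_0 = M_C·2.8/EI, so M_C = 258.8/2.8 = 92.41 kN·m (hogging).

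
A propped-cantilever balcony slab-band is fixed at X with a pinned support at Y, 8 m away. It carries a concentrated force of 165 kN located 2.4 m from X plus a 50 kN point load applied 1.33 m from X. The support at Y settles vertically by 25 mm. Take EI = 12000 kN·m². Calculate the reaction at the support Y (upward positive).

R_Y = 20.25 kN

Release the roller at Y. Primary structure: cantilever fixed at X.
Downward deflection at the released point Y due to the loads:
  point load 165 at a = 2.4: Pa²(3L − a)/(6EI) = 3421/EI
  point load 50 at a = 1.33: Pa²(3L − a)/(6EI) = 334.2/EI
  δ_0 = 3756/EI
Flexibility coefficient — unit upward force at Y: δ_{YY} = L³/(3EI) = 170.7/EI.
With EI = 12000 kN·m²: δ_0 = 0.31297 m and δ_{YY} = 0.014222 m/kN.
Compatibility — the beam at Y must follow the support down by 0.025 m: δ_0 − R_Y·δ_{YY} = 0.025, so R_Y = (0.31297 − 0.025)/0.014222 = 20.25 kN.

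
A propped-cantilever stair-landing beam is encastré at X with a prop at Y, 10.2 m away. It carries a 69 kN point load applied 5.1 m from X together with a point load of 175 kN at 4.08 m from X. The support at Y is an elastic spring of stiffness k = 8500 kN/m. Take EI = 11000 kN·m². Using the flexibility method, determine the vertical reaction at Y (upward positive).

Choose R_Y as the redundant. The primary structure is the cantilever fixed at X.
Deflection at Y on the released cantilever, summing each load's contribution:
  point load 69 at a = 5.1: Pa²(3L − a)/(6EI) = 7627/EI
  point load 175 at a = 4.08: Pa²(3L − a)/(6EI) = 12876/EI
  δ_0 = 20503/EI
Flexibility coefficient — unit upward force at Y: δ_{YY} = L³/(3EI) = 353.7/EI.
With EI = 11000 kN·m²: δ_0 = 1.8639 m and δ_{YY} = 0.032158 m/kN.
Compatibility — the spring shortens by R_Y/k under the reaction it provides: δ_0 − R_Y·δ_{YY} = R_Y/k. With 1/k = 0.000118 m/kN, R_Y = δ_0 / (δ_{YY} + 1/k) = 1.8639 / (0.032158 + 0.000118) = 57.75 kN.

R_Y = 57.75 kN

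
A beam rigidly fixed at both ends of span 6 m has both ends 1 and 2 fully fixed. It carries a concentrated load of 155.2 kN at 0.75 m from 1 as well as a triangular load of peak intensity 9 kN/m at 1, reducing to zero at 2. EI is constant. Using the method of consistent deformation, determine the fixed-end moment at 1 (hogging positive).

Take the two fixed-end moments M_1, M_2 as redundants; the released structure is the simple span 12.
On the primary (simply-supported) span, the end slopes from the loading are:
  at 1: point load 155.2 at a = 0.75: Pab(L + b)/(6LEI) = 191/EI
  at 2: point load 155.2 at a = 0.75: Pab(L + a)/(6LEI) = 114.6/EI
  at 1: triangular load, peak 9: w₀L³/(45EI) = 43.2/EI
  at 2: triangular load, peak 9: 7w₀L³/(360EI) = 37.8/EI
  θ_10 = 234.2/EI,  θ_20 = 152.4/EI
Flexibility coefficients: a unit moment at one end gives L/(3EI) there and L/(6EI) at the far end, so f₁₁ = f₂₂ = 2/EI and f₁₂ = f₂₁ = 1/EI.
Compatibility — zero rotation at each built-in end:
  2 M_1 + 1 M_2 = 234.2
  1 M_1 + 2 M_2 = 152.4
Solving the pair gives M_1 = 105.3 kN·m and M_2 = 23.53 kN·m (hogging).

M_1 = 105.3 kN·m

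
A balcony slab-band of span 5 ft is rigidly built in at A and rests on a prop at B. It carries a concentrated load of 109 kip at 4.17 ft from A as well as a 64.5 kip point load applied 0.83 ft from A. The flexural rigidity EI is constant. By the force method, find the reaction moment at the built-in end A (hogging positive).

M_A = 84.93 kip·ft

Release the roller at B. Primary structure: cantilever fixed at A.
Free-end deflection of the primary structure under the applied loading (downward +):
  point load 109 at a = 4.17: Pa²(3L − a)/(6EI) = 3421/EI
  point load 64.5 at a = 0.83: Pa²(3L − a)/(6EI) = 104.9/EI
  δ_0 = 3526/EI
Tip deflection under a unit load at B: L³/(3EI) = 41.67/EI.
Compatibility at B: δ_0 − R_B·δ_{BB} = 0, so R_B = 3526/41.67 = 84.63 kip.
Moment equilibrium about A: M_A = Σ(load moments about A) − R_B·L = 508.1 − 84.63×5 = 84.93 kip·ft.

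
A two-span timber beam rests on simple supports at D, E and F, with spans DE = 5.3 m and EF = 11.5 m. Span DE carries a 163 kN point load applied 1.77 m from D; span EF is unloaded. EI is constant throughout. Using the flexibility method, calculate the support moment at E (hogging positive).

M_E = 40.43 kN·m

Insert a hinge at E; M_E is the redundant, and each span becomes simply supported.
Rotations at E on the released spans (each span's end-slope, ×1/EI):
  span DE: point load 163 at a = 1.77: Pab(L + a)/(6LEI) = 226.4/EI
  relative rotation θ_0 = (226.4 + 0)/EI = 226.4/EI
A unit hogging moment at E produces rotation L₁/(3EI) + L₂/(3EI) = 5.6/EI.
Slope continuity at E: θ_0 = M_E·5.6/EI, so M_E = 226.4/5.6 = 40.43 kN·m (hogging).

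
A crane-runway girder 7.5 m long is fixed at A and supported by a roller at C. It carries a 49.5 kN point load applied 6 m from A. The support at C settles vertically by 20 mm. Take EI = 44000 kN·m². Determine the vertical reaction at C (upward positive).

Release the roller at C. Primary structure: cantilever fixed at A.
Downward deflection at the released point C due to the loads:
  point load 49.5 at a = 6: Pa²(3L − a)/(6EI) = 4900/EI
Tip deflection under a unit load at C: L³/(3EI) = 140.6/EI.
With EI = 44000 kN·m²: δ_0 = 0.11138 m and δ_{CC} = 0.003196 m/kN.
Compatibility — the beam at C must follow the support down by 0.02 m: δ_0 − R_C·δ_{CC} = 0.02, so R_C = (0.11138 − 0.02)/0.003196 = 28.59 kN.

R_C = 28.59 kN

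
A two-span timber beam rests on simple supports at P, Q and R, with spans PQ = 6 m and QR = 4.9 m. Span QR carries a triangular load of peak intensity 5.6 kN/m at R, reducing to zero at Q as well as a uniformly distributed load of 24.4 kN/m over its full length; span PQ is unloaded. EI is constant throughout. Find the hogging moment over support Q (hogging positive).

M_Q = 36.45 kN·m

Insert a hinge at Q; M_Q is the redundant, and each span becomes simply supported.
End slopes at the hinge Q, treating each span as simply supported:
  span QR: triangular load, peak 5.6: 7w₀L³/(360EI) = 12.81/EI
  span QR: UDL 24.4: wL³/(24EI) = 119.6/EI
  relative rotation θ_0 = (0 + 132.4)/EI = 132.4/EI
A unit hogging moment at Q produces rotation L₁/(3EI) + L₂/(3EI) = 3.633/EI.
Slope continuity at Q: θ_0 = M_Q·3.633/EI, so M_Q = 132.4/3.633 = 36.45 kN·m (hogging).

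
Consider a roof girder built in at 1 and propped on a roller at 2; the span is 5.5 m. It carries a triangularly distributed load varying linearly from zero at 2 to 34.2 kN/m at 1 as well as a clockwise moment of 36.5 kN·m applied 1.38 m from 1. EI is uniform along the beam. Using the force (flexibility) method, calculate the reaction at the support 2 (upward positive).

Take the reaction at 2 as the redundant and release it; the primary structure is a cantilever fixed at 1.
Free-end deflection of the primary structure under the applied loading (downward +):
  triangular load, peak 34.2 at the fixed end: w₀L⁴/(30EI) = 1043/EI
  clockwise couple 36.5 at a = 1.38: M₀a(2L − a)/(2EI) = 242.3/EI
  δ_0 = 1285/EI
Tip deflection under a unit load at 2: L³/(3EI) = 55.46/EI.
The prop prevents deflection at 2: R_2 = δ_0/δ_{22} = 1285/55.46 = 23.18 kN.

R_2 = 23.18 kN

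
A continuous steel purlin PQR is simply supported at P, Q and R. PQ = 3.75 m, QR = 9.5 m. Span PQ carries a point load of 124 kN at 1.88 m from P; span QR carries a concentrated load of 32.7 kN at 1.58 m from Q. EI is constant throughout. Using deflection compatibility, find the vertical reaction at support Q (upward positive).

Insert a hinge at Q; M_Q is the redundant, and each span becomes simply supported.
End slopes at the hinge Q, treating each span as simply supported:
  span PQ: point load 124 at a = 1.88: Pab(L + a)/(6LEI) = 109.1/EI
  span QR: point load 32.7 at a = 1.58: Pab(L + b)/(6LEI) = 125.1/EI
  relative rotation θ_0 = (109.1 + 125.1)/EI = 234.1/EI
A unit hogging moment at Q produces rotation L₁/(3EI) + L₂/(3EI) = 4.417/EI.
Compatibility: M_Q·(L₁+L₂)/(3EI) = θ_0, giving M_Q = 53.01 kN·m (hogging).
Span PQ, ΣM about P with M_Q applied at Q: R_Q^{PQ}·3.75 = 233.1 + 53.01, so R_Q^{PQ} = 76.3 kN and R_P = 124 − 76.3 = 47.7 kN.
Span QR, ΣM about R: R_Q^{QR}·9.5 = 259 + 53.01, so R_Q^{QR} = 32.84 kN and R_R = 32.7 − 32.84 = -0.1417 kN.
R_Q = 76.3 + 32.84 = 109.1 kN.

R_Q = 109.1 kN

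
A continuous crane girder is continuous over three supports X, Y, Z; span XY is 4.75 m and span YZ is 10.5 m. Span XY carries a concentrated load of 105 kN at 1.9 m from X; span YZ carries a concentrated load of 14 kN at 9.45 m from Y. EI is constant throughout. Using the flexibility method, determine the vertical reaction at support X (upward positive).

R_X = 56.45 kN

Take M_Y as the redundant. Released structure: two simple spans XY and YZ with a hinge at Y.
Rotations at Y on the released spans (each span's end-slope, ×1/EI):
  span XY: point load 105 at a = 1.9: Pab(L + a)/(6LEI) = 132.7/EI
  span YZ: point load 14 at a = 9.45: Pab(L + b)/(6LEI) = 25.47/EI
  relative rotation θ_0 = (132.7 + 25.47)/EI = 158.1/EI
A unit hogging moment at Y produces rotation L₁/(3EI) + L₂/(3EI) = 5.083/EI.
Compatibility: M_Y·(L₁+L₂)/(3EI) = θ_0, giving M_Y = 31.11 kN·m (hogging).
Span XY, ΣM about X with M_Y applied at Y: R_Y^{XY}·4.75 = 199.5 + 31.11, so R_Y^{XY} = 48.55 kN and R_X = 105 − 48.55 = 56.45 kN.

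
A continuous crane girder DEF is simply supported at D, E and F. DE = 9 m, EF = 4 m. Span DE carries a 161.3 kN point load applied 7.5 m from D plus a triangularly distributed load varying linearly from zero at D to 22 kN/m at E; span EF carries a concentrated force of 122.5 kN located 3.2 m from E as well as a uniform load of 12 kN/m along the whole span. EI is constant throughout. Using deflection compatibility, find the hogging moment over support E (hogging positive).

M_E = 232.1 kN·m

Take M_E as the redundant. Released structure: two simple spans DE and EF with a hinge at E.
Discontinuity in slope at E on the released structure — sum the simple-span end rotations:
  span DE: point load 161.3 at a = 7.5: Pab(L + a)/(6LEI) = 554.5/EI
  span DE: triangular load, peak 22: w₀L³/(45EI) = 356.4/EI
  span EF: point load 122.5 at a = 3.2: Pab(L + b)/(6LEI) = 62.72/EI
  span EF: UDL 12: wL³/(24EI) = 32/EI
  relative rotation θ_0 = (910.9 + 94.72)/EI = 1006/EI
A unit hogging moment at E produces rotation L₁/(3EI) + L₂/(3EI) = 4.333/EI.
Compatibility: M_E·(L₁+L₂)/(3EI) = θ_0, giving M_E = 232.1 kN·m (hogging).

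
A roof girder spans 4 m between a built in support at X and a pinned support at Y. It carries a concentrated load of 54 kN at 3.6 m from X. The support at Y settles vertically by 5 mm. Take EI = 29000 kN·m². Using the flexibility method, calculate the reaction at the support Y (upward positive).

R_Y = 39.13 kN

Release the roller at Y. Primary structure: cantilever fixed at X.
Deflection at Y on the released cantilever, summing each load's contribution:
  point load 54 at a = 3.6: Pa²(3L − a)/(6EI) = 979.8/EI
Tip deflection under a unit load at Y: L³/(3EI) = 21.33/EI.
With EI = 29000 kN·m²: δ_0 = 0.033785 m and δ_{YY} = 0.000736 m/kN.
Compatibility — the beam at Y must follow the support down by 0.005 m: δ_0 − R_Y·δ_{YY} = 0.005, so R_Y = (0.033785 − 0.005)/0.000736 = 39.13 kN.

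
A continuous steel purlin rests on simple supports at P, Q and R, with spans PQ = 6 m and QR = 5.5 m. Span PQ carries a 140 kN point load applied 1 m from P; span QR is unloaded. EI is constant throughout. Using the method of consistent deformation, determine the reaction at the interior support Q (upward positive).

R_Q = 35.71 kN

Insert a hinge at Q; M_Q is the redundant, and each span becomes simply supported.
Discontinuity in slope at Q on the released structure — sum the simple-span end rotations:
  span PQ: point load 140 at a = 1: Pab(L + a)/(6LEI) = 136.1/EI
  relative rotation θ_0 = (136.1 + 0)/EI = 136.1/EI
A unit hogging moment at Q produces rotation L₁/(3EI) + L₂/(3EI) = 3.833/EI.
Compatibility: M_Q·(L₁+L₂)/(3EI) = θ_0, giving M_Q = 35.51 kN·m (hogging).
Span PQ, ΣM about P with M_Q applied at Q: R_Q^{PQ}·6 = 140 + 35.51, so R_Q^{PQ} = 29.25 kN and R_P = 140 − 29.25 = 110.7 kN.
Span QR, ΣM about R: R_Q^{QR}·5.5 = 0 + 35.51, so R_Q^{QR} = 6.456 kN and R_R = 0 − 6.456 = -6.456 kN.
R_Q = 29.25 + 6.456 = 35.71 kN.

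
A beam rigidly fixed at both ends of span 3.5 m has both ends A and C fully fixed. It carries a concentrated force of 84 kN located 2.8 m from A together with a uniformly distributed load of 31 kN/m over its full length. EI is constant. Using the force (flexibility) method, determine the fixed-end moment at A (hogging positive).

M_A = 41.05 kN·m

Release both end moments; the primary structure is a simply-supported span AC with redundants M_A and M_C.
Simple-span end rotations at A and C under the given loads:
  at A: point load 84 at a = 2.8: Pab(L + b)/(6LEI) = 32.93/EI
  at C: point load 84 at a = 2.8: Pab(L + a)/(6LEI) = 49.39/EI
  at A: UDL 31: wL³/(24EI) = 55.38/EI
  at C: UDL 31: wL³/(24EI) = 55.38/EI
  θ_A0 = 88.31/EI,  θ_C0 = 104.8/EI
Flexibility coefficients: a unit moment at one end gives L/(3EI) there and L/(6EI) at the far end, so f₁₁ = f₂₂ = 1.167/EI and f₁₂ = f₂₁ = 0.5833/EI.
Compatibility — zero rotation at each built-in end:
  1.167 M_A + 0.5833 M_C = 88.31
  0.5833 M_A + 1.167 M_C = 104.8
Solving the pair gives M_A = 41.05 kN·m and M_C = 69.28 kN·m (hogging).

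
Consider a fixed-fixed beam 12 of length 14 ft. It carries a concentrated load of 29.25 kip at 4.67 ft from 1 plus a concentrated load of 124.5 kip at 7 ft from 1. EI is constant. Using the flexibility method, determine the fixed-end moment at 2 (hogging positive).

Take the two fixed-end moments M_1, M_2 as redundants; the released structure is the simple span 12.
On the primary (simply-supported) span, the end slopes from the loading are:
  at 1: point load 29.25 at a = 4.67: Pab(L + b)/(6LEI) = 354/EI
  at 2: point load 29.25 at a = 4.67: Pab(L + a)/(6LEI) = 283.3/EI
  at 1: point load 124.5 at a = 7: Pab(L + b)/(6LEI) = 1525/EI
  at 2: point load 124.5 at a = 7: Pab(L + a)/(6LEI) = 1525/EI
  θ_10 = 1879/EI,  θ_20 = 1808/EI
Flexibility coefficients: a unit moment at one end gives L/(3EI) there and L/(6EI) at the far end, so f₁₁ = f₂₂ = 4.667/EI and f₁₂ = f₂₁ = 2.333/EI.
Compatibility — zero rotation at each built-in end:
  4.667 M_1 + 2.333 M_2 = 1879
  2.333 M_1 + 4.667 M_2 = 1808
Solving the pair gives M_1 = 278.5 kip·ft and M_2 = 248.2 kip·ft (hogging).

M_2 = 248.2 kip·ft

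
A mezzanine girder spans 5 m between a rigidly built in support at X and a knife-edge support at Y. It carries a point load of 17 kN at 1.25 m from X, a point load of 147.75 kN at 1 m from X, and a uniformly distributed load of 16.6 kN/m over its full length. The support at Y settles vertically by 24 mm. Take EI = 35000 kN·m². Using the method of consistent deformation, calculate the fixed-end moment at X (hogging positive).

M_X = 273 kN·m

Release the roller at Y. Primary structure: cantilever fixed at X.
Free-end deflection of the primary structure under the applied loading (downward +):
  point load 17 at a = 1.25: Pa²(3L − a)/(6EI) = 60.87/EI
  point load 147.75 at a = 1: Pa²(3L − a)/(6EI) = 344.8/EI
  UDL 16.6: wL⁴/(8EI) = 1297/EI
  δ_0 = 1702/EI
Flexibility coefficient — unit upward force at Y: δ_{YY} = L³/(3EI) = 41.67/EI.
With EI = 35000 kN·m²: δ_0 = 0.048643 m and δ_{YY} = 0.00119 m/kN.
Compatibility — the beam at Y must follow the support down by 0.024 m: δ_0 − R_Y·δ_{YY} = 0.024, so R_Y = (0.048643 − 0.024)/0.00119 = 20.7 kN.
Moment equilibrium about X: M_X = Σ(load moments about X) − R_Y·L = 376.5 − 20.7×5 = 273 kN·m.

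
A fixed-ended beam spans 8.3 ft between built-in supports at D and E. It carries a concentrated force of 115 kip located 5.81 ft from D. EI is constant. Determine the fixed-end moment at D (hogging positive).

Release both end moments; the primary structure is a simply-supported span DE with redundants M_D and M_E.
End rotations of the released simple span under the applied load (×1/EI):
  at D: point load 115 at a = 5.81: Pab(L + b)/(6LEI) = 360.5/EI
  at E: point load 115 at a = 5.81: Pab(L + a)/(6LEI) = 471.4/EI
  θ_D0 = 360.5/EI,  θ_E0 = 471.4/EI
Flexibility coefficients: a unit moment at one end gives L/(3EI) there and L/(6EI) at the far end, so f₁₁ = f₂₂ = 2.767/EI and f₁₂ = f₂₁ = 1.383/EI.
Compatibility — zero rotation at each built-in end:
  2.767 M_D + 1.383 M_E = 360.5
  1.383 M_D + 2.767 M_E = 471.4
Solving the pair gives M_D = 60.13 kip·ft and M_E = 140.3 kip·ft (hogging).

M_D = 60.13 kip·ft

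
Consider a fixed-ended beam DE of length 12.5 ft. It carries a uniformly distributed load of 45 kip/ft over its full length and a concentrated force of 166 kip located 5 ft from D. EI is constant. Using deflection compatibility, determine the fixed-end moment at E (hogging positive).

M_E = 785.1 kip·ft

Release both end moments; the primary structure is a simply-supported span DE with redundants M_D and M_E.
On the primary (simply-supported) span, the end slopes from the loading are:
  at D: UDL 45: wL³/(24EI) = 3662/EI
  at E: UDL 45: wL³/(24EI) = 3662/EI
  at D: point load 166 at a = 5: Pab(L + b)/(6LEI) = 1660/EI
  at E: point load 166 at a = 5: Pab(L + a)/(6LEI) = 1452/EI
  θ_D0 = 5322/EI,  θ_E0 = 5115/EI
Flexibility coefficients: a unit moment at one end gives L/(3EI) there and L/(6EI) at the far end, so f₁₁ = f₂₂ = 4.167/EI and f₁₂ = f₂₁ = 2.083/EI.
Compatibility — zero rotation at each built-in end:
  4.167 M_D + 2.083 M_E = 5322
  2.083 M_D + 4.167 M_E = 5115
Solving the pair gives M_D = 884.7 kip·ft and M_E = 785.1 kip·ft (hogging).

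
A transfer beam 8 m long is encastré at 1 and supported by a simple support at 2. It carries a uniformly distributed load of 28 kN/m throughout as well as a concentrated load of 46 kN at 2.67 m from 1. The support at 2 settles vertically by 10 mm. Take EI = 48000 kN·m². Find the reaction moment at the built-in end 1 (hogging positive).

Take the reaction at 2 as the redundant and release it; the primary structure is a cantilever fixed at 1.
Downward deflection at the released point 2 due to the loads:
  UDL 28: wL⁴/(8EI) = 14336/EI
  point load 46 at a = 2.67: Pa²(3L − a)/(6EI) = 1166/EI
  δ_0 = 15502/EI
Tip deflection under a unit load at 2: L³/(3EI) = 170.7/EI.
With EI = 48000 kN·m²: δ_0 = 0.32295 m and δ_{22} = 0.003556 m/kN.
Compatibility — the beam at 2 must follow the support down by 0.01 m: δ_0 − R_2·δ_{22} = 0.01, so R_2 = (0.32295 − 0.01)/0.003556 = 88.02 kN.
Moment equilibrium about 1: M_1 = Σ(load moments about 1) − R_2·L = 1019 − 88.02×8 = 314.7 kN·m.

M_1 = 314.7 kN·m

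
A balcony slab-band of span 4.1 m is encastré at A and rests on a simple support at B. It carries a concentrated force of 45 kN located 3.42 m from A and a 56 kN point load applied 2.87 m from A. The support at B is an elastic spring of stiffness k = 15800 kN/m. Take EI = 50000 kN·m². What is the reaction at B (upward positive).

R_B = 57.54 kN

Release the roller at B. Primary structure: cantilever fixed at A.
Downward deflection at the released point B due to the loads:
  point load 45 at a = 3.42: Pa²(3L − a)/(6EI) = 779/EI
  point load 56 at a = 2.87: Pa²(3L − a)/(6EI) = 725/EI
  δ_0 = 1504/EI
Flexibility coefficient — unit upward force at B: δ_{BB} = L³/(3EI) = 22.97/EI.
With EI = 50000 kN·m²: δ_0 = 0.030079 m and δ_{BB} = 0.000459 m/kN.
Compatibility — the spring shortens by R_B/k under the reaction it provides: δ_0 − R_B·δ_{BB} = R_B/k. With 1/k = 0.000063 m/kN, R_B = δ_0 / (δ_{BB} + 1/k) = 0.030079 / (0.000459 + 0.000063) = 57.54 kN.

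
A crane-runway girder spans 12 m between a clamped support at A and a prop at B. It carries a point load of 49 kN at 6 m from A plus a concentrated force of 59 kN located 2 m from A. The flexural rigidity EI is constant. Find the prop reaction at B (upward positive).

Choose R_B as the redundant. The primary structure is the cantilever fixed at A.
Downward deflection at the released point B due to the loads:
  point load 49 at a = 6: Pa²(3L − a)/(6EI) = 8820/EI
  point load 59 at a = 2: Pa²(3L − a)/(6EI) = 1337/EI
  δ_0 = 10157/EI
Tip deflection under a unit load at B: L³/(3EI) = 576/EI.
The prop prevents deflection at B: R_B = δ_0/δ_{BB} = 10157/576 = 17.63 kN.

R_B = 17.63 kN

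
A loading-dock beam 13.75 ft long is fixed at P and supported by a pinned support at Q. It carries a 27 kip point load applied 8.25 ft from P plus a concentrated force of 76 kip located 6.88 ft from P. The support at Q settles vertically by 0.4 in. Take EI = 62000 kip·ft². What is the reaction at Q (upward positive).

Release the roller at Q. Primary structure: cantilever fixed at P.
Primary-structure tip deflection at Q by superposition:
  point load 27 at a = 8.25: Pa²(3L − a)/(6EI) = 10107/EI
  point load 76 at a = 6.88: Pa²(3L − a)/(6EI) = 20607/EI
  δ_0 = 30714/EI
Flexibility coefficient — unit upward force at Q: δ_{QQ} = L³/(3EI) = 866.5/EI.
With EI = 62000 kip·ft²: δ_0 = 0.49539 ft and δ_{QQ} = 0.013976 ft/kip.
Compatibility — the beam at Q must follow the support down by 0.03333 ft: δ_0 − R_Q·δ_{QQ} = 0.03333, so R_Q = (0.49539 − 0.03333)/0.013976 = 33.06 kip.

R_Q = 33.06 kip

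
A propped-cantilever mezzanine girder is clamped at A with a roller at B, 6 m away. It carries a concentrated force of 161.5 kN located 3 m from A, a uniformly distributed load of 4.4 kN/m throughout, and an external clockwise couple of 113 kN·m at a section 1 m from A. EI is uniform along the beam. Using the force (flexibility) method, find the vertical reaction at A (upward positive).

R_A = 118.9 kN

Release the roller at B. Primary structure: cantilever fixed at A.
Downward deflection at the released point B due to the loads:
  point load 161.5 at a = 3: Pa²(3L − a)/(6EI) = 3634/EI
  UDL 4.4: wL⁴/(8EI) = 712.8/EI
  clockwise couple 113 at a = 1: M₀a(2L − a)/(2EI) = 621.5/EI
  δ_0 = 4968/EI
Flexibility coefficient — unit upward force at B: δ_{BB} = L³/(3EI) = 72/EI.
The prop prevents deflection at B: R_B = δ_0/δ_{BB} = 4968/72 = 69 kN.
Vertical equilibrium: R_A = ΣP − R_B = 187.9 − 69 = 118.9 kN.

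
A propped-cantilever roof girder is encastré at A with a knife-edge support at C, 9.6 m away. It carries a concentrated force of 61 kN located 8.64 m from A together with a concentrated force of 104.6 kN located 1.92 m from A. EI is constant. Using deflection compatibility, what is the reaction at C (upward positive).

Take the reaction at C as the redundant and release it; the primary structure is a cantilever fixed at A.
Free-end deflection of the primary structure under the applied loading (downward +):
  point load 61 at a = 8.64: Pa²(3L − a)/(6EI) = 15300/EI
  point load 104.6 at a = 1.92: Pa²(3L − a)/(6EI) = 1727/EI
  δ_0 = 17028/EI
Flexibility coefficient — unit upward force at C: δ_{CC} = L³/(3EI) = 294.9/EI.
Compatibility at C: δ_0 − R_C·δ_{CC} = 0, so R_C = 17028/294.9 = 57.74 kN.

R_C = 57.74 kN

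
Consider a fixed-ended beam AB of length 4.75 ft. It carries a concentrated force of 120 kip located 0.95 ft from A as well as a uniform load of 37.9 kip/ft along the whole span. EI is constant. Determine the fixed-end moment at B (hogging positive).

Release both end moments; the primary structure is a simply-supported span AB with redundants M_A and M_B.
End rotations of the released simple span under the applied load (×1/EI):
  at A: point load 120 at a = 0.95: Pab(L + b)/(6LEI) = 130/EI
  at B: point load 120 at a = 0.95: Pab(L + a)/(6LEI) = 86.64/EI
  at A: UDL 37.9: wL³/(24EI) = 169.2/EI
  at B: UDL 37.9: wL³/(24EI) = 169.2/EI
  θ_A0 = 299.2/EI,  θ_B0 = 255.9/EI
Flexibility coefficients: a unit moment at one end gives L/(3EI) there and L/(6EI) at the far end, so f₁₁ = f₂₂ = 1.583/EI and f₁₂ = f₂₁ = 0.7917/EI.
Compatibility — zero rotation at each built-in end:
  1.583 M_A + 0.7917 M_B = 299.2
  0.7917 M_A + 1.583 M_B = 255.9
Solving the pair gives M_A = 144.2 kip·ft and M_B = 89.5 kip·ft (hogging).

M_B = 89.5 kip·ft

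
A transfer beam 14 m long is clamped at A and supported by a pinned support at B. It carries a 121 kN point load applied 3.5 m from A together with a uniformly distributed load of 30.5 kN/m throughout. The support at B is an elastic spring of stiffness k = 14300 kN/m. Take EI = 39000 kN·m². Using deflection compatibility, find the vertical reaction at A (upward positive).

R_A = 378 kN

Release the roller at B. Primary structure: cantilever fixed at A.
Deflection at B on the released cantilever, summing each load's contribution:
  point load 121 at a = 3.5: Pa²(3L − a)/(6EI) = 9511/EI
  UDL 30.5: wL⁴/(8EI) = 146461/EI
  δ_0 = 155972/EI
Tip deflection under a unit load at B: L³/(3EI) = 914.7/EI.
With EI = 39000 kN·m²: δ_0 = 3.9993 m and δ_{BB} = 0.023453 m/kN.
Compatibility — the spring shortens by R_B/k under the reaction it provides: δ_0 − R_B·δ_{BB} = R_B/k. With 1/k = 0.00007 m/kN, R_B = δ_0 / (δ_{BB} + 1/k) = 3.9993 / (0.023453 + 0.00007) = 170 kN.
Vertical equilibrium: R_A = ΣP − R_B = 548 − 170 = 378 kN.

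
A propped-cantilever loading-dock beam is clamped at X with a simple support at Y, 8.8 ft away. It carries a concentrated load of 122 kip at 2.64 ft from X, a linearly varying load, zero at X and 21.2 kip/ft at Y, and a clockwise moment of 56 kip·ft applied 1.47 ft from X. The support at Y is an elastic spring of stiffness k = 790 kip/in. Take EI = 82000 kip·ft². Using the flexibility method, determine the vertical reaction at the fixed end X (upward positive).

R_X = 148.8 kip

Release the roller at Y. Primary structure: cantilever fixed at X.
Downward deflection at the released point Y due to the loads:
  point load 122 at a = 2.64: Pa²(3L − a)/(6EI) = 3367/EI
  triangular load, peak 21.2 at the free end: 11w₀L⁴/(120EI) = 11654/EI
  clockwise couple 56 at a = 1.47: M₀a(2L − a)/(2EI) = 663.9/EI
  δ_0 = 15685/EI
Tip deflection under a unit load at Y: L³/(3EI) = 227.2/EI.
With EI = 82000 kip·ft²: δ_0 = 0.19128 ft and δ_{YY} = 0.00277 ft/kip.
Compatibility — the spring shortens by R_Y/k under the reaction it provides: δ_0 − R_Y·δ_{YY} = R_Y/k. With 1/k = 1/(790×12) ft/kip = 0.000105 ft/kip, R_Y = δ_0 / (δ_{YY} + 1/k) = 0.19128 / (0.00277 + 0.000105) = 66.52 kip.
Vertical equilibrium: R_X = ΣP − R_Y = 215.3 − 66.52 = 148.8 kip.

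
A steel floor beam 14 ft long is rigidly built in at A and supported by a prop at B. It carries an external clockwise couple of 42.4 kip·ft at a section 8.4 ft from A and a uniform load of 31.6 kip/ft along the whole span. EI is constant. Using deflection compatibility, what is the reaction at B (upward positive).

Remove the prop at B; the released (primary) structure is a cantilever built in at A.
Primary-structure tip deflection at B by superposition:
  clockwise couple 42.4 at a = 8.4: M₀a(2L − a)/(2EI) = 3490/EI
  UDL 31.6: wL⁴/(8EI) = 151743/EI
  δ_0 = 155234/EI
Flexibility coefficient — unit upward force at B: δ_{BB} = L³/(3EI) = 914.7/EI.
Compatibility at B: δ_0 − R_B·δ_{BB} = 0, so R_B = 155234/914.7 = 169.7 kip.

R_B = 169.7 kip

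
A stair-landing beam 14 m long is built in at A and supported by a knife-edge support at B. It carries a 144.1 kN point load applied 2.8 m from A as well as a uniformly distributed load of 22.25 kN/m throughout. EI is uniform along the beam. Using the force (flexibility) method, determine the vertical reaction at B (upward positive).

Release the roller at B. Primary structure: cantilever fixed at A.
Primary-structure tip deflection at B by superposition:
  point load 144.1 at a = 2.8: Pa²(3L − a)/(6EI) = 7381/EI
  UDL 22.25: wL⁴/(8EI) = 106844/EI
  δ_0 = 114225/EI
Flexibility coefficient — unit upward force at B: δ_{BB} = L³/(3EI) = 914.7/EI.
Compatibility at B: δ_0 − R_B·δ_{BB} = 0, so R_B = 114225/914.7 = 124.9 kN.

R_B = 124.9 kN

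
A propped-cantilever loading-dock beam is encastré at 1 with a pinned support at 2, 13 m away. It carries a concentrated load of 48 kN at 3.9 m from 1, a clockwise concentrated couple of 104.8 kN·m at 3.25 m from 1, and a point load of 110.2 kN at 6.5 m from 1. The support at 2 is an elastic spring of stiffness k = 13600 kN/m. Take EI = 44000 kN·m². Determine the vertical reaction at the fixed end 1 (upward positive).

R_1 = 112.8 kN

Release the roller at 2. Primary structure: cantilever fixed at 1.
Downward deflection at the released point 2 due to the loads:
  point load 48 at a = 3.9: Pa²(3L − a)/(6EI) = 4271/EI
  clockwise couple 104.8 at a = 3.25: M₀a(2L − a)/(2EI) = 3874/EI
  point load 110.2 at a = 6.5: Pa²(3L − a)/(6EI) = 25220/EI
  δ_0 = 33365/EI
Flexibility coefficient — unit upward force at 2: δ_{22} = L³/(3EI) = 732.3/EI.
With EI = 44000 kN·m²: δ_0 = 0.7583 m and δ_{22} = 0.016644 m/kN.
Compatibility — the spring shortens by R_2/k under the reaction it provides: δ_0 − R_2·δ_{22} = R_2/k. With 1/k = 0.000074 m/kN, R_2 = δ_0 / (δ_{22} + 1/k) = 0.7583 / (0.016644 + 0.000074) = 45.36 kN.
Vertical equilibrium: R_1 = ΣP − R_2 = 158.2 − 45.36 = 112.8 kN.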